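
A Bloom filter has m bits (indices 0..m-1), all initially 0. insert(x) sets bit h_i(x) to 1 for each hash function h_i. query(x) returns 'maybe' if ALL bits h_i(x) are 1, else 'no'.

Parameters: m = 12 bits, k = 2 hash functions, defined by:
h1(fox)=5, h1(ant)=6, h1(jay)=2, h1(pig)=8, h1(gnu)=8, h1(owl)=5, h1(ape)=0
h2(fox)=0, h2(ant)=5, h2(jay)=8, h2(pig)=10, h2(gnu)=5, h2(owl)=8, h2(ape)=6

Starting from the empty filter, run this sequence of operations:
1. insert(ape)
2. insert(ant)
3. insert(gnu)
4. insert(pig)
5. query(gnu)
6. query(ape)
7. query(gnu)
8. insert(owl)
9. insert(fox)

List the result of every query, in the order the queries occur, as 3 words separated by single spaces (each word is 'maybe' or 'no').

Answer: maybe maybe maybe

Derivation:
Start: bits=000000000000
Op 1: insert ape -> sets bits 0 6 -> bits=100000100000
Op 2: insert ant -> sets bits 5 6 -> bits=100001100000
Op 3: insert gnu -> sets bits 5 8 -> bits=100001101000
Op 4: insert pig -> sets bits 8 10 -> bits=100001101010
Op 5: query gnu -> checks bit5=1, bit8=1 (all 1) -> maybe
Op 6: query ape -> checks bit0=1, bit6=1 (all 1) -> maybe
Op 7: query gnu -> checks bit5=1, bit8=1 (all 1) -> maybe
Op 8: insert owl -> sets bits 5 8 -> bits=100001101010
Op 9: insert fox -> sets bits 0 5 -> bits=100001101010
Query results in order: maybe maybe maybe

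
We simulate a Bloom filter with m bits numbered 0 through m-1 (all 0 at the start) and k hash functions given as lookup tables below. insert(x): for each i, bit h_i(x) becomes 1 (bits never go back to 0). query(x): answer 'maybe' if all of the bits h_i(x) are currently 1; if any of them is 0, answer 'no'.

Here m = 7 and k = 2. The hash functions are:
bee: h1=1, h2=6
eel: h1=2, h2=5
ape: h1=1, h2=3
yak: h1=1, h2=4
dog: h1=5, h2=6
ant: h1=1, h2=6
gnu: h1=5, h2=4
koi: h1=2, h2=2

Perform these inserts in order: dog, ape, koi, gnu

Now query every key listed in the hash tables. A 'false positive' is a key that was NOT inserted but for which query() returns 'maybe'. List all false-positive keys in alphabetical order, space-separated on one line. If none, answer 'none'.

Start: bits=0000000
After insert 'dog': sets bits 5 6 -> bits=0000011
After insert 'ape': sets bits 1 3 -> bits=0101011
After insert 'koi': sets bits 2 -> bits=0111011
After insert 'gnu': sets bits 4 5 -> bits=0111111
Not inserted: ant bee eel yak — query each against bits=0111111:
query ant: checks bit1=1, bit6=1 (all 1) -> maybe => FALSE POSITIVE
query bee: checks bit1=1, bit6=1 (all 1) -> maybe => FALSE POSITIVE
query eel: checks bit2=1, bit5=1 (all 1) -> maybe => FALSE POSITIVE
query yak: checks bit1=1, bit4=1 (all 1) -> maybe => FALSE POSITIVE
False positives (alphabetical): ant bee eel yak

Answer: ant bee eel yak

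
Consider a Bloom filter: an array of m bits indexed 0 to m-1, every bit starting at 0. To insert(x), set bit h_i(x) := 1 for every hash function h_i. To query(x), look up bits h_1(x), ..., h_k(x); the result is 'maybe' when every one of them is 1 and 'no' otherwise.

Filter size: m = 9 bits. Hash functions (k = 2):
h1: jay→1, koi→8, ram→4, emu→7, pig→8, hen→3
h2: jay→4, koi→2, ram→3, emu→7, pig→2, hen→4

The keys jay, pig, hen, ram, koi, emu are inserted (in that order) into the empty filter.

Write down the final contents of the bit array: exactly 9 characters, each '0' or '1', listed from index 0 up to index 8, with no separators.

Start: bits=000000000
After insert 'jay': sets bits 1 4 -> bits=010010000
After insert 'pig': sets bits 2 8 -> bits=011010001
After insert 'hen': sets bits 3 4 -> bits=011110001
After insert 'ram': sets bits 3 4 -> bits=011110001
After insert 'koi': sets bits 2 8 -> bits=011110001
After insert 'emu': sets bits 7 -> bits=011110011

Answer: 011110011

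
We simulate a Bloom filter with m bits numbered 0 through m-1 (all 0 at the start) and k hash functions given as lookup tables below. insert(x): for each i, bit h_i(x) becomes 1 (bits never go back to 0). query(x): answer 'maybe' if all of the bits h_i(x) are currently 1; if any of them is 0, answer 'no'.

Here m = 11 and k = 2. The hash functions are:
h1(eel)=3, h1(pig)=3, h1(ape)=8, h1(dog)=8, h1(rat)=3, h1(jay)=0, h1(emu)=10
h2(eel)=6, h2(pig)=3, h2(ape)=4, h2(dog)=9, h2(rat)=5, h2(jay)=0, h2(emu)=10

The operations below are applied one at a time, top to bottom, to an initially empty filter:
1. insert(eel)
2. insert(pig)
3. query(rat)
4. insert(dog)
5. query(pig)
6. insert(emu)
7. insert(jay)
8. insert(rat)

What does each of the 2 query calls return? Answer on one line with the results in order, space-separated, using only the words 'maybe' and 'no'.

Start: bits=00000000000
Op 1: insert eel -> sets bits 3 6 -> bits=00010010000
Op 2: insert pig -> sets bits 3 -> bits=00010010000
Op 3: query rat -> checks bit3=1, bit5=0 (has a 0) -> no
Op 4: insert dog -> sets bits 8 9 -> bits=00010010110
Op 5: query pig -> checks bit3=1 (all 1) -> maybe
Op 6: insert emu -> sets bits 10 -> bits=00010010111
Op 7: insert jay -> sets bits 0 -> bits=10010010111
Op 8: insert rat -> sets bits 3 5 -> bits=10010110111
Query results in order: no maybe

Answer: no maybe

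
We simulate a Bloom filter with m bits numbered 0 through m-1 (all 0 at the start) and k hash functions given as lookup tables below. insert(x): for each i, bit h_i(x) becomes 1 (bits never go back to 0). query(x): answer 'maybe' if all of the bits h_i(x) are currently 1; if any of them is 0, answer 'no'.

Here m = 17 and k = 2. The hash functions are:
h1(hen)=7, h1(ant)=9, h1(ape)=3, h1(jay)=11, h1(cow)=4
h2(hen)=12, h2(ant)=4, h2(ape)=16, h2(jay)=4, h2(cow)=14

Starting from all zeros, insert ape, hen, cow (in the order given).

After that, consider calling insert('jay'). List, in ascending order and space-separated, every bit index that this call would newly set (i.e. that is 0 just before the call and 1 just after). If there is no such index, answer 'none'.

Start: bits=00000000000000000
After insert 'ape': sets bits 3 16 -> bits=00010000000000001
After insert 'hen': sets bits 7 12 -> bits=00010001000010001
After insert 'cow': sets bits 4 14 -> bits=00011001000010101
insert 'jay' would touch bits 4 11; currently bit4=1, bit11=0
Bits that are 0 among those (would change 0->1): 11

Answer: 11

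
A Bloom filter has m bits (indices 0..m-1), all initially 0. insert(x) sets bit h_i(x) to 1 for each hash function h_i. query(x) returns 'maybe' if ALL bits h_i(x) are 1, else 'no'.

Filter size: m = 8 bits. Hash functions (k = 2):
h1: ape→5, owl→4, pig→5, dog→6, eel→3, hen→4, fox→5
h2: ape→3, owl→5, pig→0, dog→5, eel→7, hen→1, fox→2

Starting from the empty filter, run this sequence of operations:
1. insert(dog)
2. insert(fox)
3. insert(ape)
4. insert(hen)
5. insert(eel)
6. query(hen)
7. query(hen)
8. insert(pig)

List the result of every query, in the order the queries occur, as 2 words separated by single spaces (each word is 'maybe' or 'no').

Answer: maybe maybe

Derivation:
Start: bits=00000000
Op 1: insert dog -> sets bits 5 6 -> bits=00000110
Op 2: insert fox -> sets bits 2 5 -> bits=00100110
Op 3: insert ape -> sets bits 3 5 -> bits=00110110
Op 4: insert hen -> sets bits 1 4 -> bits=01111110
Op 5: insert eel -> sets bits 3 7 -> bits=01111111
Op 6: query hen -> checks bit1=1, bit4=1 (all 1) -> maybe
Op 7: query hen -> checks bit1=1, bit4=1 (all 1) -> maybe
Op 8: insert pig -> sets bits 0 5 -> bits=11111111
Query results in order: maybe maybe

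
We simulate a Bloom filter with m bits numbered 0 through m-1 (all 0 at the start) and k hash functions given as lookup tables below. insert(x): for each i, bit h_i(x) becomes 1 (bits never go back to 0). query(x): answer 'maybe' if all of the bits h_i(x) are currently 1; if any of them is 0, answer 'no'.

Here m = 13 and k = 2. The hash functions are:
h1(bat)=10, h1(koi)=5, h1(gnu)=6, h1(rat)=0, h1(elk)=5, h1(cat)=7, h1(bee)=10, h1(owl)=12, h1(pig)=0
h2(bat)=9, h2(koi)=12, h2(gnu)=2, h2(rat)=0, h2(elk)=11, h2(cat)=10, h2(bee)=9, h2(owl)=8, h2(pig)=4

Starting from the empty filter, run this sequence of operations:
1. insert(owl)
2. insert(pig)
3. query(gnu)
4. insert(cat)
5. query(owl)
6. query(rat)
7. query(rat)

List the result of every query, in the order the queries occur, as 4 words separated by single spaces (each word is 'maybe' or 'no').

Start: bits=0000000000000
Op 1: insert owl -> sets bits 8 12 -> bits=0000000010001
Op 2: insert pig -> sets bits 0 4 -> bits=1000100010001
Op 3: query gnu -> checks bit2=0, bit6=0 (has a 0) -> no
Op 4: insert cat -> sets bits 7 10 -> bits=1000100110101
Op 5: query owl -> checks bit8=1, bit12=1 (all 1) -> maybe
Op 6: query rat -> checks bit0=1 (all 1) -> maybe
Op 7: query rat -> checks bit0=1 (all 1) -> maybe
Query results in order: no maybe maybe maybe

Answer: no maybe maybe maybe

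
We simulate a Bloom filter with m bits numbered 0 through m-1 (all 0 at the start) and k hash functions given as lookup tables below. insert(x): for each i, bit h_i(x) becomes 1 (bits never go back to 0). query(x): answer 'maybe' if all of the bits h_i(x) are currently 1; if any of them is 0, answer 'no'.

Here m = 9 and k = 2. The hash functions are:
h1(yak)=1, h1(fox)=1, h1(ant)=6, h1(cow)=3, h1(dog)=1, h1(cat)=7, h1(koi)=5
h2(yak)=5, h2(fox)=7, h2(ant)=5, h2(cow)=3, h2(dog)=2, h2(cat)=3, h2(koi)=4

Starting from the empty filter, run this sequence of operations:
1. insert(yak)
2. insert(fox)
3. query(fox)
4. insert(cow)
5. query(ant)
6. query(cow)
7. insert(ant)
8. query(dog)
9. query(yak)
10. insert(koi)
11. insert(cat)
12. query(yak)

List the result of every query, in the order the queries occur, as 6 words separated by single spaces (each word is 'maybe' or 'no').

Answer: maybe no maybe no maybe maybe

Derivation:
Start: bits=000000000
Op 1: insert yak -> sets bits 1 5 -> bits=010001000
Op 2: insert fox -> sets bits 1 7 -> bits=010001010
Op 3: query fox -> checks bit1=1, bit7=1 (all 1) -> maybe
Op 4: insert cow -> sets bits 3 -> bits=010101010
Op 5: query ant -> checks bit5=1, bit6=0 (has a 0) -> no
Op 6: query cow -> checks bit3=1 (all 1) -> maybe
Op 7: insert ant -> sets bits 5 6 -> bits=010101110
Op 8: query dog -> checks bit1=1, bit2=0 (has a 0) -> no
Op 9: query yak -> checks bit1=1, bit5=1 (all 1) -> maybe
Op 10: insert koi -> sets bits 4 5 -> bits=010111110
Op 11: insert cat -> sets bits 3 7 -> bits=010111110
Op 12: query yak -> checks bit1=1, bit5=1 (all 1) -> maybe
Query results in order: maybe no maybe no maybe maybe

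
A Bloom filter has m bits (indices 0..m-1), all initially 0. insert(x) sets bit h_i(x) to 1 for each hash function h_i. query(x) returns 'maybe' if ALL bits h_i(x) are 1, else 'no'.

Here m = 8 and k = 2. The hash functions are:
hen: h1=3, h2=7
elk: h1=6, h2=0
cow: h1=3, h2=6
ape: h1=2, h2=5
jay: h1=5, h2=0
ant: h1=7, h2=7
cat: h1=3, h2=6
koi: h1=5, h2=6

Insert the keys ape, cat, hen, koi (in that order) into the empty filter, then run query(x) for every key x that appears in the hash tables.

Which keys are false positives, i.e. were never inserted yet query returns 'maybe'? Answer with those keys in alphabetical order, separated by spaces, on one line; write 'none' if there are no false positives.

Start: bits=00000000
After insert 'ape': sets bits 2 5 -> bits=00100100
After insert 'cat': sets bits 3 6 -> bits=00110110
After insert 'hen': sets bits 3 7 -> bits=00110111
After insert 'koi': sets bits 5 6 -> bits=00110111
Not inserted: ant cow elk jay — query each against bits=00110111:
query ant: checks bit7=1 (all 1) -> maybe => FALSE POSITIVE
query cow: checks bit3=1, bit6=1 (all 1) -> maybe => FALSE POSITIVE
query elk: checks bit0=0, bit6=1 (has a 0) -> no => not a false positive
query jay: checks bit0=0, bit5=1 (has a 0) -> no => not a false positive
False positives (alphabetical): ant cow

Answer: ant cow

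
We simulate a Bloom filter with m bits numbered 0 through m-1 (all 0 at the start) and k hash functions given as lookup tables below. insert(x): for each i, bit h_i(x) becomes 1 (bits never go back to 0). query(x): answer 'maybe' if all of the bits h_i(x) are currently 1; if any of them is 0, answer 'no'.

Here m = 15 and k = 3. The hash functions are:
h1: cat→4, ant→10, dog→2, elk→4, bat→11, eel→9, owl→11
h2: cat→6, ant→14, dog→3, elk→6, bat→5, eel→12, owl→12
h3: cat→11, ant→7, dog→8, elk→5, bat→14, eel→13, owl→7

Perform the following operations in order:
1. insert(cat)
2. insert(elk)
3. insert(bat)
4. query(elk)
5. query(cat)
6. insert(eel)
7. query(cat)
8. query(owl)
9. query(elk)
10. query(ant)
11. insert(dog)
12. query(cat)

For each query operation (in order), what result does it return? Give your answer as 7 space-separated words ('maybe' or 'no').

Answer: maybe maybe maybe no maybe no maybe

Derivation:
Start: bits=000000000000000
Op 1: insert cat -> sets bits 4 6 11 -> bits=000010100001000
Op 2: insert elk -> sets bits 4 5 6 -> bits=000011100001000
Op 3: insert bat -> sets bits 5 11 14 -> bits=000011100001001
Op 4: query elk -> checks bit4=1, bit5=1, bit6=1 (all 1) -> maybe
Op 5: query cat -> checks bit4=1, bit6=1, bit11=1 (all 1) -> maybe
Op 6: insert eel -> sets bits 9 12 13 -> bits=000011100101111
Op 7: query cat -> checks bit4=1, bit6=1, bit11=1 (all 1) -> maybe
Op 8: query owl -> checks bit7=0, bit11=1, bit12=1 (has a 0) -> no
Op 9: query elk -> checks bit4=1, bit5=1, bit6=1 (all 1) -> maybe
Op 10: query ant -> checks bit7=0, bit10=0, bit14=1 (has a 0) -> no
Op 11: insert dog -> sets bits 2 3 8 -> bits=001111101101111
Op 12: query cat -> checks bit4=1, bit6=1, bit11=1 (all 1) -> maybe
Query results in order: maybe maybe maybe no maybe no maybe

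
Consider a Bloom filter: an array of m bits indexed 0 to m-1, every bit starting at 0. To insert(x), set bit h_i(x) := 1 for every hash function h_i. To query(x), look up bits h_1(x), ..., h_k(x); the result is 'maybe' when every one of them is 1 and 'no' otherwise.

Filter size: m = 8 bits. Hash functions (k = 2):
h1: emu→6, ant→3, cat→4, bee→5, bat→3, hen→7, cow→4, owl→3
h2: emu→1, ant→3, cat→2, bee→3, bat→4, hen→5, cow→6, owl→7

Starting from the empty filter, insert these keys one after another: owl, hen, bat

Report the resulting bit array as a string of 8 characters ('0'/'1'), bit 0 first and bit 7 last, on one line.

Answer: 00011101

Derivation:
Start: bits=00000000
After insert 'owl': sets bits 3 7 -> bits=00010001
After insert 'hen': sets bits 5 7 -> bits=00010101
After insert 'bat': sets bits 3 4 -> bits=00011101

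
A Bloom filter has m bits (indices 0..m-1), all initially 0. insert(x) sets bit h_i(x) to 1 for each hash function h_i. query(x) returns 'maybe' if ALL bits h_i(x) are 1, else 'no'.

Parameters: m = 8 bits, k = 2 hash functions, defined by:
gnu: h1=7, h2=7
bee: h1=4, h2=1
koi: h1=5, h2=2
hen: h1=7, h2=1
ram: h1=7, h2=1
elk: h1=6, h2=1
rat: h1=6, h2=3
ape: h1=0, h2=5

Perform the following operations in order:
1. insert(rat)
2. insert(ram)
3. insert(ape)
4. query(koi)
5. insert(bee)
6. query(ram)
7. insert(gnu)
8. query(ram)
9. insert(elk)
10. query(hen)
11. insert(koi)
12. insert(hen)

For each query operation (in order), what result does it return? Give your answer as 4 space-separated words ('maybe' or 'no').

Answer: no maybe maybe maybe

Derivation:
Start: bits=00000000
Op 1: insert rat -> sets bits 3 6 -> bits=00010010
Op 2: insert ram -> sets bits 1 7 -> bits=01010011
Op 3: insert ape -> sets bits 0 5 -> bits=11010111
Op 4: query koi -> checks bit2=0, bit5=1 (has a 0) -> no
Op 5: insert bee -> sets bits 1 4 -> bits=11011111
Op 6: query ram -> checks bit1=1, bit7=1 (all 1) -> maybe
Op 7: insert gnu -> sets bits 7 -> bits=11011111
Op 8: query ram -> checks bit1=1, bit7=1 (all 1) -> maybe
Op 9: insert elk -> sets bits 1 6 -> bits=11011111
Op 10: query hen -> checks bit1=1, bit7=1 (all 1) -> maybe
Op 11: insert koi -> sets bits 2 5 -> bits=11111111
Op 12: insert hen -> sets bits 1 7 -> bits=11111111
Query results in order: no maybe maybe maybe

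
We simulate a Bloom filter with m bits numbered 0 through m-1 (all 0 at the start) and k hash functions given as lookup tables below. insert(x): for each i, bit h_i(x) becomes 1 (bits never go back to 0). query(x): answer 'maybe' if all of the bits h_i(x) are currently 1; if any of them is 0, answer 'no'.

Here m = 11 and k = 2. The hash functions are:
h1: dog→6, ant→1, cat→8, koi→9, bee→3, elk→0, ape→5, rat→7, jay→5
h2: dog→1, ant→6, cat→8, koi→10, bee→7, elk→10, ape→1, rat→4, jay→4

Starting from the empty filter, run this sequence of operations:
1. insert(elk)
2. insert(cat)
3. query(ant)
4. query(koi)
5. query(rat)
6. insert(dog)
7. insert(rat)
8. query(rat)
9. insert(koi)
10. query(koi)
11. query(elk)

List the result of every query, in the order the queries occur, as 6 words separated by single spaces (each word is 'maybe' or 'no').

Answer: no no no maybe maybe maybe

Derivation:
Start: bits=00000000000
Op 1: insert elk -> sets bits 0 10 -> bits=10000000001
Op 2: insert cat -> sets bits 8 -> bits=10000000101
Op 3: query ant -> checks bit1=0, bit6=0 (has a 0) -> no
Op 4: query koi -> checks bit9=0, bit10=1 (has a 0) -> no
Op 5: query rat -> checks bit4=0, bit7=0 (has a 0) -> no
Op 6: insert dog -> sets bits 1 6 -> bits=11000010101
Op 7: insert rat -> sets bits 4 7 -> bits=11001011101
Op 8: query rat -> checks bit4=1, bit7=1 (all 1) -> maybe
Op 9: insert koi -> sets bits 9 10 -> bits=11001011111
Op 10: query koi -> checks bit9=1, bit10=1 (all 1) -> maybe
Op 11: query elk -> checks bit0=1, bit10=1 (all 1) -> maybe
Query results in order: no no no maybe maybe maybe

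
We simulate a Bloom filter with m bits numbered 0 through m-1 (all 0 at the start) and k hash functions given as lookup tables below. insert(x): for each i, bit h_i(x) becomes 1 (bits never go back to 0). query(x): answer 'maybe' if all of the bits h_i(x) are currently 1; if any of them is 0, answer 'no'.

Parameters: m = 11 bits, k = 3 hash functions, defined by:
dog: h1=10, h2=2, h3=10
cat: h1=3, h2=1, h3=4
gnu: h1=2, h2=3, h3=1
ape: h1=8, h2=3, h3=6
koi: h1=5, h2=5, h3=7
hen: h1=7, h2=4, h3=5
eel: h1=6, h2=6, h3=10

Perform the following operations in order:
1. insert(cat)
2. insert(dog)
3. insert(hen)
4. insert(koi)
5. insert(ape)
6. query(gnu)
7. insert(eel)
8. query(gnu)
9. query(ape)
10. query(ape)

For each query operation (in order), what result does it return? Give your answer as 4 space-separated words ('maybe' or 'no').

Start: bits=00000000000
Op 1: insert cat -> sets bits 1 3 4 -> bits=01011000000
Op 2: insert dog -> sets bits 2 10 -> bits=01111000001
Op 3: insert hen -> sets bits 4 5 7 -> bits=01111101001
Op 4: insert koi -> sets bits 5 7 -> bits=01111101001
Op 5: insert ape -> sets bits 3 6 8 -> bits=01111111101
Op 6: query gnu -> checks bit1=1, bit2=1, bit3=1 (all 1) -> maybe
Op 7: insert eel -> sets bits 6 10 -> bits=01111111101
Op 8: query gnu -> checks bit1=1, bit2=1, bit3=1 (all 1) -> maybe
Op 9: query ape -> checks bit3=1, bit6=1, bit8=1 (all 1) -> maybe
Op 10: query ape -> checks bit3=1, bit6=1, bit8=1 (all 1) -> maybe
Query results in order: maybe maybe maybe maybe

Answer: maybe maybe maybe maybe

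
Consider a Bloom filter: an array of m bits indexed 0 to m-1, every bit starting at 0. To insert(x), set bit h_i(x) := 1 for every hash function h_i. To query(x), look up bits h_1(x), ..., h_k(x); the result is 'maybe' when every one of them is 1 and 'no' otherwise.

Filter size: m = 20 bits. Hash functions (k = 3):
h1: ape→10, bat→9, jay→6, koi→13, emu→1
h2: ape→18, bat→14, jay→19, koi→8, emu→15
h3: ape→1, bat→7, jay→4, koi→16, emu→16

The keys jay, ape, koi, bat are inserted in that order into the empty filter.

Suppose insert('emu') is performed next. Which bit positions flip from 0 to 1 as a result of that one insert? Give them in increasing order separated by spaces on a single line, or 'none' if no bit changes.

Start: bits=00000000000000000000
After insert 'jay': sets bits 4 6 19 -> bits=00001010000000000001
After insert 'ape': sets bits 1 10 18 -> bits=01001010001000000011
After insert 'koi': sets bits 8 13 16 -> bits=01001010101001001011
After insert 'bat': sets bits 7 9 14 -> bits=01001011111001101011
insert 'emu' would touch bits 1 15 16; currently bit1=1, bit15=0, bit16=1
Bits that are 0 among those (would change 0->1): 15

Answer: 15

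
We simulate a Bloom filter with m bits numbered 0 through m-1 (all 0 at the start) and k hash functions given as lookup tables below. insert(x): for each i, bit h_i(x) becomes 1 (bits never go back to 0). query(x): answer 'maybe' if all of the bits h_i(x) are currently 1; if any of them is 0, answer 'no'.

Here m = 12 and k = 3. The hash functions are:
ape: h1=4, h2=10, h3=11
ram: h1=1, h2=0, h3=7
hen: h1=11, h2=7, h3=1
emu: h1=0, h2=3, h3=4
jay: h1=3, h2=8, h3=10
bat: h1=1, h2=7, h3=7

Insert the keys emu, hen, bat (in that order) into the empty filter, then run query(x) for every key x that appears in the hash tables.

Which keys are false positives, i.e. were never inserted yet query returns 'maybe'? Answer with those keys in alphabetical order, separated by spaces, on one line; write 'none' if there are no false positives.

Start: bits=000000000000
After insert 'emu': sets bits 0 3 4 -> bits=100110000000
After insert 'hen': sets bits 1 7 11 -> bits=110110010001
After insert 'bat': sets bits 1 7 -> bits=110110010001
Not inserted: ape jay ram — query each against bits=110110010001:
query ape: checks bit4=1, bit10=0, bit11=1 (has a 0) -> no => not a false positive
query jay: checks bit3=1, bit8=0, bit10=0 (has a 0) -> no => not a false positive
query ram: checks bit0=1, bit1=1, bit7=1 (all 1) -> maybe => FALSE POSITIVE
False positives (alphabetical): ram

Answer: ram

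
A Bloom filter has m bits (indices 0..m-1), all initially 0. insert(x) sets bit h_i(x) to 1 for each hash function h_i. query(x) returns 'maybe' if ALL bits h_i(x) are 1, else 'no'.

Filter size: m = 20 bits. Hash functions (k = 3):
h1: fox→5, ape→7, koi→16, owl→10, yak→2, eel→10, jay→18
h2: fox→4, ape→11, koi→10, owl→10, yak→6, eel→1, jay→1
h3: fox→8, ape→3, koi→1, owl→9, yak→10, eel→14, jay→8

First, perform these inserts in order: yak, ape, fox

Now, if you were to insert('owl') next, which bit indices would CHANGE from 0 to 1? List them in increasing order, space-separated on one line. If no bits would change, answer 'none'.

Start: bits=00000000000000000000
After insert 'yak': sets bits 2 6 10 -> bits=00100010001000000000
After insert 'ape': sets bits 3 7 11 -> bits=00110011001100000000
After insert 'fox': sets bits 4 5 8 -> bits=00111111101100000000
insert 'owl' would touch bits 9 10; currently bit9=0, bit10=1
Bits that are 0 among those (would change 0->1): 9

Answer: 9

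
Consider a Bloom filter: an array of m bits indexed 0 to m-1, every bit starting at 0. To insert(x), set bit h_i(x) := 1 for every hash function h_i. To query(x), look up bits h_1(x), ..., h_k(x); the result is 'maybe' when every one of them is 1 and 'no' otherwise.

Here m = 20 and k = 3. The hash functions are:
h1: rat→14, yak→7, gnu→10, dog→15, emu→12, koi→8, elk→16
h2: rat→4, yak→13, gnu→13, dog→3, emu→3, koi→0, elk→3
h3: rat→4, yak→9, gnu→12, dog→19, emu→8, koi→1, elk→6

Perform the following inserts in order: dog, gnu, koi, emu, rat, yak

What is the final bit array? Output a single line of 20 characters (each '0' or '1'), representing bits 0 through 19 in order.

Start: bits=00000000000000000000
After insert 'dog': sets bits 3 15 19 -> bits=00010000000000010001
After insert 'gnu': sets bits 10 12 13 -> bits=00010000001011010001
After insert 'koi': sets bits 0 1 8 -> bits=11010000101011010001
After insert 'emu': sets bits 3 8 12 -> bits=11010000101011010001
After insert 'rat': sets bits 4 14 -> bits=11011000101011110001
After insert 'yak': sets bits 7 9 13 -> bits=11011001111011110001

Answer: 11011001111011110001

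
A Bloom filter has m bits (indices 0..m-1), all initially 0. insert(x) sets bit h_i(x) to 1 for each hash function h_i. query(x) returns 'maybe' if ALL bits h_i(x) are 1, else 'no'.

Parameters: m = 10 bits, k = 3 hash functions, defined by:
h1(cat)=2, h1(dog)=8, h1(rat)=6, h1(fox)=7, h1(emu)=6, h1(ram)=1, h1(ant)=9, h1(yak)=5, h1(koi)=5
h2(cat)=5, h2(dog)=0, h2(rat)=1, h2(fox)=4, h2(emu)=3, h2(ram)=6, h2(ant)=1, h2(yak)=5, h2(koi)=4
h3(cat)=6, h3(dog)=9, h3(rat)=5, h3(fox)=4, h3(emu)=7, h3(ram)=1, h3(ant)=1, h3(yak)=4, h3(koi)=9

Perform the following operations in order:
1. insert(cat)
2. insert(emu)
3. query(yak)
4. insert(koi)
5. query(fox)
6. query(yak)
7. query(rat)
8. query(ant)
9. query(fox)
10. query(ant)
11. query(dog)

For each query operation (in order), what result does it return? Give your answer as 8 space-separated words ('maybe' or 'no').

Answer: no maybe maybe no no maybe no no

Derivation:
Start: bits=0000000000
Op 1: insert cat -> sets bits 2 5 6 -> bits=0010011000
Op 2: insert emu -> sets bits 3 6 7 -> bits=0011011100
Op 3: query yak -> checks bit4=0, bit5=1 (has a 0) -> no
Op 4: insert koi -> sets bits 4 5 9 -> bits=0011111101
Op 5: query fox -> checks bit4=1, bit7=1 (all 1) -> maybe
Op 6: query yak -> checks bit4=1, bit5=1 (all 1) -> maybe
Op 7: query rat -> checks bit1=0, bit5=1, bit6=1 (has a 0) -> no
Op 8: query ant -> checks bit1=0, bit9=1 (has a 0) -> no
Op 9: query fox -> checks bit4=1, bit7=1 (all 1) -> maybe
Op 10: query ant -> checks bit1=0, bit9=1 (has a 0) -> no
Op 11: query dog -> checks bit0=0, bit8=0, bit9=1 (has a 0) -> no
Query results in order: no maybe maybe no no maybe no no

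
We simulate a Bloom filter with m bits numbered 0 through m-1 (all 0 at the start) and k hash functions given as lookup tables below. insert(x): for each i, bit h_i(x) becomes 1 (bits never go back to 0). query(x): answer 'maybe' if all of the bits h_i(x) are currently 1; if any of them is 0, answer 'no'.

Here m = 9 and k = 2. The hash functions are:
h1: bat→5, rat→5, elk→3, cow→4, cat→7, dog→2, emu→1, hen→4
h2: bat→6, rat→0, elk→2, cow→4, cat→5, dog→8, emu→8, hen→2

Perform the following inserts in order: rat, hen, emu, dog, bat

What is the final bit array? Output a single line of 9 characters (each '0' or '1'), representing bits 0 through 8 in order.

Start: bits=000000000
After insert 'rat': sets bits 0 5 -> bits=100001000
After insert 'hen': sets bits 2 4 -> bits=101011000
After insert 'emu': sets bits 1 8 -> bits=111011001
After insert 'dog': sets bits 2 8 -> bits=111011001
After insert 'bat': sets bits 5 6 -> bits=111011101

Answer: 111011101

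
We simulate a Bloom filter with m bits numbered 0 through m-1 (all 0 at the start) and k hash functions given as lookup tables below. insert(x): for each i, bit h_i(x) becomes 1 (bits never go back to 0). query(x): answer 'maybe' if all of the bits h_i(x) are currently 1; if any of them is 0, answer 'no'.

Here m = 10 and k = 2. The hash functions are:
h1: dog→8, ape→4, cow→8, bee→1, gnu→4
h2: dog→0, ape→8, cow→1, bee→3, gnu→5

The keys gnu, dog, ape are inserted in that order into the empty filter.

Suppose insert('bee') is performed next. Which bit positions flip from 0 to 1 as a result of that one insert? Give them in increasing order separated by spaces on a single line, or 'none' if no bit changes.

Answer: 1 3

Derivation:
Start: bits=0000000000
After insert 'gnu': sets bits 4 5 -> bits=0000110000
After insert 'dog': sets bits 0 8 -> bits=1000110010
After insert 'ape': sets bits 4 8 -> bits=1000110010
insert 'bee' would touch bits 1 3; currently bit1=0, bit3=0
Bits that are 0 among those (would change 0->1): 1 3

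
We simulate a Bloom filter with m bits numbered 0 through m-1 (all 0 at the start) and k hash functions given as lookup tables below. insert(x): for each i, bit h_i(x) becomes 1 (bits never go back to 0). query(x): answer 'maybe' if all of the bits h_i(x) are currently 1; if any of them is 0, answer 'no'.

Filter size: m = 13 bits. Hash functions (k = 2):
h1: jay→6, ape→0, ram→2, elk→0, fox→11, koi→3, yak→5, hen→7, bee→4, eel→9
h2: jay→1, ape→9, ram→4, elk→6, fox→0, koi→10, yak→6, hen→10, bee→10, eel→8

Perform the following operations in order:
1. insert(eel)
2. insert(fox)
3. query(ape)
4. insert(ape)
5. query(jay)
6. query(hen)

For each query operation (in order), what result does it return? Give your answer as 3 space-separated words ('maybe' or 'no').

Start: bits=0000000000000
Op 1: insert eel -> sets bits 8 9 -> bits=0000000011000
Op 2: insert fox -> sets bits 0 11 -> bits=1000000011010
Op 3: query ape -> checks bit0=1, bit9=1 (all 1) -> maybe
Op 4: insert ape -> sets bits 0 9 -> bits=1000000011010
Op 5: query jay -> checks bit1=0, bit6=0 (has a 0) -> no
Op 6: query hen -> checks bit7=0, bit10=0 (has a 0) -> no
Query results in order: maybe no no

Answer: maybe no no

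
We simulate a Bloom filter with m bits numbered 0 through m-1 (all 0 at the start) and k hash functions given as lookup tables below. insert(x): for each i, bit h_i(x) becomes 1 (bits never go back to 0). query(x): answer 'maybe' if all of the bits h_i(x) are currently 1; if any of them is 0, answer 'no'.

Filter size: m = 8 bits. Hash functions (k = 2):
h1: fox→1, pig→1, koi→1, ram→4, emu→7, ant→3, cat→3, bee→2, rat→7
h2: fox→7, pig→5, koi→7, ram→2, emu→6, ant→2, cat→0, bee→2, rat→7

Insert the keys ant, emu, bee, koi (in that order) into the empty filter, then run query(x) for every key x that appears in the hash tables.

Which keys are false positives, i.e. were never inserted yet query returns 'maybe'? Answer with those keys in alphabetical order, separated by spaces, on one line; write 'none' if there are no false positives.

Start: bits=00000000
After insert 'ant': sets bits 2 3 -> bits=00110000
After insert 'emu': sets bits 6 7 -> bits=00110011
After insert 'bee': sets bits 2 -> bits=00110011
After insert 'koi': sets bits 1 7 -> bits=01110011
Not inserted: cat fox pig ram rat — query each against bits=01110011:
query cat: checks bit0=0, bit3=1 (has a 0) -> no => not a false positive
query fox: checks bit1=1, bit7=1 (all 1) -> maybe => FALSE POSITIVE
query pig: checks bit1=1, bit5=0 (has a 0) -> no => not a false positive
query ram: checks bit2=1, bit4=0 (has a 0) -> no => not a false positive
query rat: checks bit7=1 (all 1) -> maybe => FALSE POSITIVE
False positives (alphabetical): fox rat

Answer: fox rat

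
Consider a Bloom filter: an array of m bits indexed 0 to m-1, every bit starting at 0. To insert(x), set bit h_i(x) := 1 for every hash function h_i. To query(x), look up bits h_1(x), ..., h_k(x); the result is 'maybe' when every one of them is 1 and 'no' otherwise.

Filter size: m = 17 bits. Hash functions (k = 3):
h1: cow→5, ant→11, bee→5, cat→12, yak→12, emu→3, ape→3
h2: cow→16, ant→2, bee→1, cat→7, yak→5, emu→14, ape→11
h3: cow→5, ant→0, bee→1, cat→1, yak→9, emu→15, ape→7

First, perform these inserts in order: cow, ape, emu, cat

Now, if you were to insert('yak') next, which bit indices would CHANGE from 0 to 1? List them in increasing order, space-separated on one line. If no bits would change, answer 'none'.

Answer: 9

Derivation:
Start: bits=00000000000000000
After insert 'cow': sets bits 5 16 -> bits=00000100000000001
After insert 'ape': sets bits 3 7 11 -> bits=00010101000100001
After insert 'emu': sets bits 3 14 15 -> bits=00010101000100111
After insert 'cat': sets bits 1 7 12 -> bits=01010101000110111
insert 'yak' would touch bits 5 9 12; currently bit5=1, bit9=0, bit12=1
Bits that are 0 among those (would change 0->1): 9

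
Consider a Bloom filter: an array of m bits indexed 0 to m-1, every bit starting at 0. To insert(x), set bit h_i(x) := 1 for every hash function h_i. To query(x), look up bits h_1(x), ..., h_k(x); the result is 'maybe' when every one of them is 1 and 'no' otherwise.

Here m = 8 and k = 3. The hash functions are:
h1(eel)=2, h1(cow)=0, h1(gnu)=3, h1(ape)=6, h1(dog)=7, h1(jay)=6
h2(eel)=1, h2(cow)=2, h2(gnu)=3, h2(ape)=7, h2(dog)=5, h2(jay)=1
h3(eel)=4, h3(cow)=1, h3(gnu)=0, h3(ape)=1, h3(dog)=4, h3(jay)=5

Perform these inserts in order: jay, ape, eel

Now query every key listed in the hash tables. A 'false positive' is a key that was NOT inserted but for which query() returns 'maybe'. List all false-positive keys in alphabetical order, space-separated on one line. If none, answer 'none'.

Answer: dog

Derivation:
Start: bits=00000000
After insert 'jay': sets bits 1 5 6 -> bits=01000110
After insert 'ape': sets bits 1 6 7 -> bits=01000111
After insert 'eel': sets bits 1 2 4 -> bits=01101111
Not inserted: cow dog gnu — query each against bits=01101111:
query cow: checks bit0=0, bit1=1, bit2=1 (has a 0) -> no => not a false positive
query dog: checks bit4=1, bit5=1, bit7=1 (all 1) -> maybe => FALSE POSITIVE
query gnu: checks bit0=0, bit3=0 (has a 0) -> no => not a false positive
False positives (alphabetical): dog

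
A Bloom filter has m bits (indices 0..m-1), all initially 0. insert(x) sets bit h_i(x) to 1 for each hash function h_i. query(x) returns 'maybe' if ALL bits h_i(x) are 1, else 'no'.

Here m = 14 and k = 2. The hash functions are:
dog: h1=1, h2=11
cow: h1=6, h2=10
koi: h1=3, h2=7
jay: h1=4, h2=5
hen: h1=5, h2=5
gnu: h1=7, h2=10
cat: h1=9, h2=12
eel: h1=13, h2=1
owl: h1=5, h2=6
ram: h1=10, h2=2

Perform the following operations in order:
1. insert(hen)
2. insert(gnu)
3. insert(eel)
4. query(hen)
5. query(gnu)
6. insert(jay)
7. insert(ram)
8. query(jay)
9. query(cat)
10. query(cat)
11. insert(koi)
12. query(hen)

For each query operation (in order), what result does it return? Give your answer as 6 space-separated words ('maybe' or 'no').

Start: bits=00000000000000
Op 1: insert hen -> sets bits 5 -> bits=00000100000000
Op 2: insert gnu -> sets bits 7 10 -> bits=00000101001000
Op 3: insert eel -> sets bits 1 13 -> bits=01000101001001
Op 4: query hen -> checks bit5=1 (all 1) -> maybe
Op 5: query gnu -> checks bit7=1, bit10=1 (all 1) -> maybe
Op 6: insert jay -> sets bits 4 5 -> bits=01001101001001
Op 7: insert ram -> sets bits 2 10 -> bits=01101101001001
Op 8: query jay -> checks bit4=1, bit5=1 (all 1) -> maybe
Op 9: query cat -> checks bit9=0, bit12=0 (has a 0) -> no
Op 10: query cat -> checks bit9=0, bit12=0 (has a 0) -> no
Op 11: insert koi -> sets bits 3 7 -> bits=01111101001001
Op 12: query hen -> checks bit5=1 (all 1) -> maybe
Query results in order: maybe maybe maybe no no maybe

Answer: maybe maybe maybe no no maybe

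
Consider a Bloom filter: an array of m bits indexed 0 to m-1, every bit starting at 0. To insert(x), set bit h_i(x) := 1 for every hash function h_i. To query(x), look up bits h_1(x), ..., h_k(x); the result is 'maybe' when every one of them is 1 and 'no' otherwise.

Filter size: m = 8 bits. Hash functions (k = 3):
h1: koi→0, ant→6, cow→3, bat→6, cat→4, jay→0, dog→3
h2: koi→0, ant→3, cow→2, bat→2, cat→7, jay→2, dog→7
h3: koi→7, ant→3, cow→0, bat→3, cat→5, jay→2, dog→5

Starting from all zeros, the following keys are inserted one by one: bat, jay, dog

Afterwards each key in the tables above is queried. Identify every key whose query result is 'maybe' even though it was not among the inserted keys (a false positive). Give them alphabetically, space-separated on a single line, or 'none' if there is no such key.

Answer: ant cow koi

Derivation:
Start: bits=00000000
After insert 'bat': sets bits 2 3 6 -> bits=00110010
After insert 'jay': sets bits 0 2 -> bits=10110010
After insert 'dog': sets bits 3 5 7 -> bits=10110111
Not inserted: ant cat cow koi — query each against bits=10110111:
query ant: checks bit3=1, bit6=1 (all 1) -> maybe => FALSE POSITIVE
query cat: checks bit4=0, bit5=1, bit7=1 (has a 0) -> no => not a false positive
query cow: checks bit0=1, bit2=1, bit3=1 (all 1) -> maybe => FALSE POSITIVE
query koi: checks bit0=1, bit7=1 (all 1) -> maybe => FALSE POSITIVE
False positives (alphabetical): ant cow koi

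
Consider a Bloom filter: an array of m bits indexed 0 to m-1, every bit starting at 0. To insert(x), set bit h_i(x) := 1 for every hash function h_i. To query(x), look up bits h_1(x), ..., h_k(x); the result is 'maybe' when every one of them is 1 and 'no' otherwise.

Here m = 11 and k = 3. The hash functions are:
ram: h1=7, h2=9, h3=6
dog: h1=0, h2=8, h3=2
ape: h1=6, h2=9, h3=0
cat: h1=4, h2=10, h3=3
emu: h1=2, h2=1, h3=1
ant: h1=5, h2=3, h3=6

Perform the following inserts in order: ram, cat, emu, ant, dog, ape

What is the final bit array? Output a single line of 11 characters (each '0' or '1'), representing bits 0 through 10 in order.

Start: bits=00000000000
After insert 'ram': sets bits 6 7 9 -> bits=00000011010
After insert 'cat': sets bits 3 4 10 -> bits=00011011011
After insert 'emu': sets bits 1 2 -> bits=01111011011
After insert 'ant': sets bits 3 5 6 -> bits=01111111011
After insert 'dog': sets bits 0 2 8 -> bits=11111111111
After insert 'ape': sets bits 0 6 9 -> bits=11111111111

Answer: 11111111111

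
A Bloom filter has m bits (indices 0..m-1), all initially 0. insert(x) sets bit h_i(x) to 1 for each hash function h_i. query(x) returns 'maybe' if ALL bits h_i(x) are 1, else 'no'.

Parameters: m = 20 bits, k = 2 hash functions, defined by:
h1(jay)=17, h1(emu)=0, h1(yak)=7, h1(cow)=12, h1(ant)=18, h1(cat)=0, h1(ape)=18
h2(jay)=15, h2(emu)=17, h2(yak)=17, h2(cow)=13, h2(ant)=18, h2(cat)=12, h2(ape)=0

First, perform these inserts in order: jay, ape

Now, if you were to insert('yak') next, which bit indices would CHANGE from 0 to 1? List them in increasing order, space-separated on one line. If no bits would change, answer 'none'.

Answer: 7

Derivation:
Start: bits=00000000000000000000
After insert 'jay': sets bits 15 17 -> bits=00000000000000010100
After insert 'ape': sets bits 0 18 -> bits=10000000000000010110
insert 'yak' would touch bits 7 17; currently bit7=0, bit17=1
Bits that are 0 among those (would change 0->1): 7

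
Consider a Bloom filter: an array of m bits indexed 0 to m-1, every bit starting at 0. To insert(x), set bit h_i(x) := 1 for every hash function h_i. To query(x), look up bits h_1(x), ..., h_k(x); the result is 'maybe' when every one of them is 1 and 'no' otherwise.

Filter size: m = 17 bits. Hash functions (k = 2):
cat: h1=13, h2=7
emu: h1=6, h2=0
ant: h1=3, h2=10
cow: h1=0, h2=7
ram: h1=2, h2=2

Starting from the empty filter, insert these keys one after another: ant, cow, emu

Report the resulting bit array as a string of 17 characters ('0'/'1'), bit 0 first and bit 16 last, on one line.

Start: bits=00000000000000000
After insert 'ant': sets bits 3 10 -> bits=00010000001000000
After insert 'cow': sets bits 0 7 -> bits=10010001001000000
After insert 'emu': sets bits 0 6 -> bits=10010011001000000

Answer: 10010011001000000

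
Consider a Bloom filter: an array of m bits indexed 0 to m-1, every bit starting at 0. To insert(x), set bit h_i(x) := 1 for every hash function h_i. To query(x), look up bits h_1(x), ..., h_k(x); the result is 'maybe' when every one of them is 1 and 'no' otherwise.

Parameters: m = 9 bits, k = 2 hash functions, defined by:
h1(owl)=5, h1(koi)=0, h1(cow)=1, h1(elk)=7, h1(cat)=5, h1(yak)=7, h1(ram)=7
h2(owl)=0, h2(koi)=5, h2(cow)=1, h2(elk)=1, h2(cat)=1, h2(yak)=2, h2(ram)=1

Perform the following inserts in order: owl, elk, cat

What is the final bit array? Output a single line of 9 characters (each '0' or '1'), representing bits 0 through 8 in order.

Answer: 110001010

Derivation:
Start: bits=000000000
After insert 'owl': sets bits 0 5 -> bits=100001000
After insert 'elk': sets bits 1 7 -> bits=110001010
After insert 'cat': sets bits 1 5 -> bits=110001010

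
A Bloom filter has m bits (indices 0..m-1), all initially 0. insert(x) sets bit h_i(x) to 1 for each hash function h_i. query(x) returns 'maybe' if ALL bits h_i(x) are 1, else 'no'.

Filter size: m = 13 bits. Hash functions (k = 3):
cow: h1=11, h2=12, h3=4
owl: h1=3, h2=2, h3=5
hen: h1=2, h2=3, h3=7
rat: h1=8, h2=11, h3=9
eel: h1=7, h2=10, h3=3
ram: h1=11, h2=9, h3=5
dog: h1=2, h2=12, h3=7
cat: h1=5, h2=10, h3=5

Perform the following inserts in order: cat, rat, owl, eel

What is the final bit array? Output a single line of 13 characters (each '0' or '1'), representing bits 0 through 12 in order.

Start: bits=0000000000000
After insert 'cat': sets bits 5 10 -> bits=0000010000100
After insert 'rat': sets bits 8 9 11 -> bits=0000010011110
After insert 'owl': sets bits 2 3 5 -> bits=0011010011110
After insert 'eel': sets bits 3 7 10 -> bits=0011010111110

Answer: 0011010111110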